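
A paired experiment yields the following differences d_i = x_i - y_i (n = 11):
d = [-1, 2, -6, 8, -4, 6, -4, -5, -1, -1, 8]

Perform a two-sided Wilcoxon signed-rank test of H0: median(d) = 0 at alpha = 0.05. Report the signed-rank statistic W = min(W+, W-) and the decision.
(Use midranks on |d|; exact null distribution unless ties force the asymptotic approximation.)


Step 1: Drop any zero differences (none here) and take |d_i|.
|d| = [1, 2, 6, 8, 4, 6, 4, 5, 1, 1, 8]
Step 2: Midrank |d_i| (ties get averaged ranks).
ranks: |1|->2, |2|->4, |6|->8.5, |8|->10.5, |4|->5.5, |6|->8.5, |4|->5.5, |5|->7, |1|->2, |1|->2, |8|->10.5
Step 3: Attach original signs; sum ranks with positive sign and with negative sign.
W+ = 4 + 10.5 + 8.5 + 10.5 = 33.5
W- = 2 + 8.5 + 5.5 + 5.5 + 7 + 2 + 2 = 32.5
(Check: W+ + W- = 66 should equal n(n+1)/2 = 66.)
Step 4: Test statistic W = min(W+, W-) = 32.5.
Step 5: Ties in |d|, so use the tie-corrected normal approximation.
        E[W] = n(n+1)/4 = 11*12/4 = 33.
        Tie groups: |d|=1 (t=3), |d|=4 (t=2), |d|=6 (t=2), |d|=8 (t=2); sum(t^3 - t) = 42.
        Var[W] = n(n+1)(2n+1)/24 - sum(t^3-t)/48 = 3036/24 - 42/48 = 125.625.
        z = (W - E[W]) / sqrt(Var[W]) = (32.5 - 33) / 11.2083 = -0.0446.
        Two-sided p = 2*Phi(z) = 0.964418.
Step 6: alpha = 0.05. fail to reject H0.

W+ = 33.5, W- = 32.5, W = min = 32.5, p = 0.964418, fail to reject H0.


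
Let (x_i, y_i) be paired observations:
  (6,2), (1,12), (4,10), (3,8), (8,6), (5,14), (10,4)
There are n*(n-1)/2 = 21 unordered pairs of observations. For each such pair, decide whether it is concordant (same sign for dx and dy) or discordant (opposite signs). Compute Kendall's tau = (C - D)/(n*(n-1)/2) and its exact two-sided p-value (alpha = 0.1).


Step 1: Enumerate the 21 unordered pairs (i,j) with i<j and classify each by sign(x_j-x_i) * sign(y_j-y_i).
  (1,2):dx=-5,dy=+10->D; (1,3):dx=-2,dy=+8->D; (1,4):dx=-3,dy=+6->D; (1,5):dx=+2,dy=+4->C
  (1,6):dx=-1,dy=+12->D; (1,7):dx=+4,dy=+2->C; (2,3):dx=+3,dy=-2->D; (2,4):dx=+2,dy=-4->D
  (2,5):dx=+7,dy=-6->D; (2,6):dx=+4,dy=+2->C; (2,7):dx=+9,dy=-8->D; (3,4):dx=-1,dy=-2->C
  (3,5):dx=+4,dy=-4->D; (3,6):dx=+1,dy=+4->C; (3,7):dx=+6,dy=-6->D; (4,5):dx=+5,dy=-2->D
  (4,6):dx=+2,dy=+6->C; (4,7):dx=+7,dy=-4->D; (5,6):dx=-3,dy=+8->D; (5,7):dx=+2,dy=-2->D
  (6,7):dx=+5,dy=-10->D
Step 2: C = 6, D = 15, total pairs = 21.
Step 3: tau = (C - D)/(n(n-1)/2) = (6 - 15)/21 = -0.428571.
Step 4: Exact two-sided p-value (enumerate n! = 5040 permutations of y under H0): p = 0.238889.
Step 5: alpha = 0.1. fail to reject H0.

tau_b = -0.4286 (C=6, D=15), p = 0.238889, fail to reject H0.


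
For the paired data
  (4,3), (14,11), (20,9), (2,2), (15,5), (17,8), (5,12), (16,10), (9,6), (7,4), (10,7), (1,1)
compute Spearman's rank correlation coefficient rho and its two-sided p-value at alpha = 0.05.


Step 1: Rank x and y separately (midranks; no ties here).
rank(x): 4->3, 14->8, 20->12, 2->2, 15->9, 17->11, 5->4, 16->10, 9->6, 7->5, 10->7, 1->1
rank(y): 3->3, 11->11, 9->9, 2->2, 5->5, 8->8, 12->12, 10->10, 6->6, 4->4, 7->7, 1->1
Step 2: d_i = R_x(i) - R_y(i); compute d_i^2.
  (3-3)^2=0, (8-11)^2=9, (12-9)^2=9, (2-2)^2=0, (9-5)^2=16, (11-8)^2=9, (4-12)^2=64, (10-10)^2=0, (6-6)^2=0, (5-4)^2=1, (7-7)^2=0, (1-1)^2=0
sum(d^2) = 108.
Step 3: rho = 1 - 6*108 / (12*(12^2 - 1)) = 1 - 648/1716 = 0.622378.
Step 4: Under H0, t = rho * sqrt((n-2)/(1-rho^2)) = 2.5145 ~ t(10).
Step 5: Two-sided p-value from the t-distribution with 10 df = 0.030676.
Step 6: alpha = 0.05. reject H0.

rho = 0.6224, p = 0.030676, reject H0 at alpha = 0.05.


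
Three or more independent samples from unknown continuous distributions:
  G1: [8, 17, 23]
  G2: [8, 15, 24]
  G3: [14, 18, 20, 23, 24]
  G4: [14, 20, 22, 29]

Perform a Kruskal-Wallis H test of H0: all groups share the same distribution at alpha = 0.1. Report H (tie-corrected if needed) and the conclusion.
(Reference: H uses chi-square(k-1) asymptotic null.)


Step 1: Combine all N = 15 observations and assign midranks.
sorted (value, group, rank): (8,G1,1.5), (8,G2,1.5), (14,G3,3.5), (14,G4,3.5), (15,G2,5), (17,G1,6), (18,G3,7), (20,G3,8.5), (20,G4,8.5), (22,G4,10), (23,G1,11.5), (23,G3,11.5), (24,G2,13.5), (24,G3,13.5), (29,G4,15)
Step 2: Sum ranks within each group.
R_1 = 19 (n_1 = 3)
R_2 = 20 (n_2 = 3)
R_3 = 44 (n_3 = 5)
R_4 = 37 (n_4 = 4)
Step 3: H = 12/(N(N+1)) * sum(R_i^2/n_i) - 3(N+1)
     = 12/(15*16) * (19^2/3 + 20^2/3 + 44^2/5 + 37^2/4) - 3*16
     = 0.050000 * 983.117 - 48
     = 1.155833.
Step 4: Ties present; correction factor C = 1 - 30/(15^3 - 15) = 0.991071. Corrected H = 1.155833 / 0.991071 = 1.166246.
Step 5: Under H0, H ~ chi^2(3); p-value = 0.761111.
Step 6: alpha = 0.1. fail to reject H0.

H = 1.1662, df = 3, p = 0.761111, fail to reject H0.


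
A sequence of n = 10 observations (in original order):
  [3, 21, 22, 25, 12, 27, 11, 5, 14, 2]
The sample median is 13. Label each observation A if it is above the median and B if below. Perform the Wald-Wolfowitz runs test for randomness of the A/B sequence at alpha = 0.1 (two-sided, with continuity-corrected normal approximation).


Step 1: Compute median = 13; label A = above, B = below.
Labels in order: BAAABABBAB  (n_A = 5, n_B = 5)
Step 2: Count runs R = 7.
Step 3: Under H0 (random ordering), E[R] = 2*n_A*n_B/(n_A+n_B) + 1 = 2*5*5/10 + 1 = 6.0000.
        Var[R] = 2*n_A*n_B*(2*n_A*n_B - n_A - n_B) / ((n_A+n_B)^2 * (n_A+n_B-1)) = 2000/900 = 2.2222.
        SD[R] = 1.4907.
Step 4: Continuity-corrected z = (R - 0.5 - E[R]) / SD[R] = (7 - 0.5 - 6.0000) / 1.4907 = 0.3354.
Step 5: Two-sided p-value via normal approximation = 2*(1 - Phi(|z|)) = 0.737316.
Step 6: alpha = 0.1. fail to reject H0.

R = 7, z = 0.3354, p = 0.737316, fail to reject H0.


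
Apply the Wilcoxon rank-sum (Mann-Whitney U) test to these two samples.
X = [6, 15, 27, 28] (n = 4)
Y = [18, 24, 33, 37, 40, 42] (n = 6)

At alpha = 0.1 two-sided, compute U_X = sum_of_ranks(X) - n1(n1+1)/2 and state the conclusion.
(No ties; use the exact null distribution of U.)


Step 1: Combine and sort all 10 observations; assign midranks.
sorted (value, group): (6,X), (15,X), (18,Y), (24,Y), (27,X), (28,X), (33,Y), (37,Y), (40,Y), (42,Y)
ranks: 6->1, 15->2, 18->3, 24->4, 27->5, 28->6, 33->7, 37->8, 40->9, 42->10
Step 2: Rank sum for X: R1 = 1 + 2 + 5 + 6 = 14.
Step 3: U_X = R1 - n1(n1+1)/2 = 14 - 4*5/2 = 14 - 10 = 4.
       U_Y = n1*n2 - U_X = 24 - 4 = 20.
Step 4: No ties, so the exact null distribution of U (based on enumerating the C(10,4) = 210 equally likely rank assignments) gives the two-sided p-value.
Step 5: p-value = 0.114286; compare to alpha = 0.1. fail to reject H0.

U_X = 4, p = 0.114286, fail to reject H0 at alpha = 0.1.


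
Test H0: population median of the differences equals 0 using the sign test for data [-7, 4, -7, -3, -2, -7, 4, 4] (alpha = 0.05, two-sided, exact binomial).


Step 1: Discard zero differences. Original n = 8; n_eff = number of nonzero differences = 8.
Nonzero differences (with sign): -7, +4, -7, -3, -2, -7, +4, +4
Step 2: Count signs: positive = 3, negative = 5.
Step 3: Under H0: P(positive) = 0.5, so the number of positives S ~ Bin(8, 0.5).
Step 4: Two-sided exact p-value = sum of Bin(8,0.5) probabilities at or below the observed probability = 0.726562.
Step 5: alpha = 0.05. fail to reject H0.

n_eff = 8, pos = 3, neg = 5, p = 0.726562, fail to reject H0.


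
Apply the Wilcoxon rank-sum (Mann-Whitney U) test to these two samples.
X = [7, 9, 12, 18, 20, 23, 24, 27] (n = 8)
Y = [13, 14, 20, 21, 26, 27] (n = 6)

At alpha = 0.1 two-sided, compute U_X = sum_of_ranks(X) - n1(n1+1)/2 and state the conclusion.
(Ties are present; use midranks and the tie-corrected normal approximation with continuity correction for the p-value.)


Step 1: Combine and sort all 14 observations; assign midranks.
sorted (value, group): (7,X), (9,X), (12,X), (13,Y), (14,Y), (18,X), (20,X), (20,Y), (21,Y), (23,X), (24,X), (26,Y), (27,X), (27,Y)
ranks: 7->1, 9->2, 12->3, 13->4, 14->5, 18->6, 20->7.5, 20->7.5, 21->9, 23->10, 24->11, 26->12, 27->13.5, 27->13.5
Step 2: Rank sum for X: R1 = 1 + 2 + 3 + 6 + 7.5 + 10 + 11 + 13.5 = 54.
Step 3: U_X = R1 - n1(n1+1)/2 = 54 - 8*9/2 = 54 - 36 = 18.
       U_Y = n1*n2 - U_X = 48 - 18 = 30.
Step 4: Ties are present, so use the tie-corrected normal approximation (with continuity correction) for the p-value.
Step 5: p-value = 0.476705; compare to alpha = 0.1. fail to reject H0.

U_X = 18, p = 0.476705, fail to reject H0 at alpha = 0.1.


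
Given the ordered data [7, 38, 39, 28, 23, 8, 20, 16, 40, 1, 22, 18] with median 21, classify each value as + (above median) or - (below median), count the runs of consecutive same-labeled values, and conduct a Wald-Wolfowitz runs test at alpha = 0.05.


Step 1: Compute median = 21; label A = above, B = below.
Labels in order: BAAAABBBABAB  (n_A = 6, n_B = 6)
Step 2: Count runs R = 7.
Step 3: Under H0 (random ordering), E[R] = 2*n_A*n_B/(n_A+n_B) + 1 = 2*6*6/12 + 1 = 7.0000.
        Var[R] = 2*n_A*n_B*(2*n_A*n_B - n_A - n_B) / ((n_A+n_B)^2 * (n_A+n_B-1)) = 4320/1584 = 2.7273.
        SD[R] = 1.6514.
Step 4: R = E[R], so z = 0 with no continuity correction.
Step 5: Two-sided p-value via normal approximation = 2*(1 - Phi(|z|)) = 1.000000.
Step 6: alpha = 0.05. fail to reject H0.

R = 7, z = 0.0000, p = 1.000000, fail to reject H0.


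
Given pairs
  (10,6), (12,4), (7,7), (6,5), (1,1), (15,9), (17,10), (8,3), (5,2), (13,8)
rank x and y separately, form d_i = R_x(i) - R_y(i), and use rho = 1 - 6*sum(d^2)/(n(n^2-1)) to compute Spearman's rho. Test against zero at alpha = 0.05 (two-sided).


Step 1: Rank x and y separately (midranks; no ties here).
rank(x): 10->6, 12->7, 7->4, 6->3, 1->1, 15->9, 17->10, 8->5, 5->2, 13->8
rank(y): 6->6, 4->4, 7->7, 5->5, 1->1, 9->9, 10->10, 3->3, 2->2, 8->8
Step 2: d_i = R_x(i) - R_y(i); compute d_i^2.
  (6-6)^2=0, (7-4)^2=9, (4-7)^2=9, (3-5)^2=4, (1-1)^2=0, (9-9)^2=0, (10-10)^2=0, (5-3)^2=4, (2-2)^2=0, (8-8)^2=0
sum(d^2) = 26.
Step 3: rho = 1 - 6*26 / (10*(10^2 - 1)) = 1 - 156/990 = 0.842424.
Step 4: Under H0, t = rho * sqrt((n-2)/(1-rho^2)) = 4.4222 ~ t(8).
Step 5: Two-sided p-value from the t-distribution with 8 df = 0.002220.
Step 6: alpha = 0.05. reject H0.

rho = 0.8424, p = 0.002220, reject H0 at alpha = 0.05.


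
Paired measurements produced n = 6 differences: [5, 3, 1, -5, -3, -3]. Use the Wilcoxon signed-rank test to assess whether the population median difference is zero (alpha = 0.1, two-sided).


Step 1: Drop any zero differences (none here) and take |d_i|.
|d| = [5, 3, 1, 5, 3, 3]
Step 2: Midrank |d_i| (ties get averaged ranks).
ranks: |5|->5.5, |3|->3, |1|->1, |5|->5.5, |3|->3, |3|->3
Step 3: Attach original signs; sum ranks with positive sign and with negative sign.
W+ = 5.5 + 3 + 1 = 9.5
W- = 5.5 + 3 + 3 = 11.5
(Check: W+ + W- = 21 should equal n(n+1)/2 = 21.)
Step 4: Test statistic W = min(W+, W-) = 9.5.
Step 5: Ties in |d|, so use the tie-corrected normal approximation.
        E[W] = n(n+1)/4 = 6*7/4 = 10.5.
        Tie groups: |d|=3 (t=3), |d|=5 (t=2); sum(t^3 - t) = 30.
        Var[W] = n(n+1)(2n+1)/24 - sum(t^3-t)/48 = 546/24 - 30/48 = 22.125.
        z = (W - E[W]) / sqrt(Var[W]) = (9.5 - 10.5) / 4.7037 = -0.2126.
        Two-sided p = 2*Phi(z) = 0.831641.
Step 6: alpha = 0.1. fail to reject H0.

W+ = 9.5, W- = 11.5, W = min = 9.5, p = 0.831641, fail to reject H0.


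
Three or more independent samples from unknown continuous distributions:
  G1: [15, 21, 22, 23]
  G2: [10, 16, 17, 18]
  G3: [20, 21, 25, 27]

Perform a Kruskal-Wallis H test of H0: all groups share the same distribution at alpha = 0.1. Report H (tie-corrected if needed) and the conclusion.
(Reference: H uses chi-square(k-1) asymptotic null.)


Step 1: Combine all N = 12 observations and assign midranks.
sorted (value, group, rank): (10,G2,1), (15,G1,2), (16,G2,3), (17,G2,4), (18,G2,5), (20,G3,6), (21,G1,7.5), (21,G3,7.5), (22,G1,9), (23,G1,10), (25,G3,11), (27,G3,12)
Step 2: Sum ranks within each group.
R_1 = 28.5 (n_1 = 4)
R_2 = 13 (n_2 = 4)
R_3 = 36.5 (n_3 = 4)
Step 3: H = 12/(N(N+1)) * sum(R_i^2/n_i) - 3(N+1)
     = 12/(12*13) * (28.5^2/4 + 13^2/4 + 36.5^2/4) - 3*13
     = 0.076923 * 578.375 - 39
     = 5.490385.
Step 4: Ties present; correction factor C = 1 - 6/(12^3 - 12) = 0.996503. Corrected H = 5.490385 / 0.996503 = 5.509649.
Step 5: Under H0, H ~ chi^2(2); p-value = 0.063620.
Step 6: alpha = 0.1. reject H0.

H = 5.5096, df = 2, p = 0.063620, reject H0.


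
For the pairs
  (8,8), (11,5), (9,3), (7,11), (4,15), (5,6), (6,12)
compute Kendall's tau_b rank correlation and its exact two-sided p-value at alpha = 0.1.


Step 1: Enumerate the 21 unordered pairs (i,j) with i<j and classify each by sign(x_j-x_i) * sign(y_j-y_i).
  (1,2):dx=+3,dy=-3->D; (1,3):dx=+1,dy=-5->D; (1,4):dx=-1,dy=+3->D; (1,5):dx=-4,dy=+7->D
  (1,6):dx=-3,dy=-2->C; (1,7):dx=-2,dy=+4->D; (2,3):dx=-2,dy=-2->C; (2,4):dx=-4,dy=+6->D
  (2,5):dx=-7,dy=+10->D; (2,6):dx=-6,dy=+1->D; (2,7):dx=-5,dy=+7->D; (3,4):dx=-2,dy=+8->D
  (3,5):dx=-5,dy=+12->D; (3,6):dx=-4,dy=+3->D; (3,7):dx=-3,dy=+9->D; (4,5):dx=-3,dy=+4->D
  (4,6):dx=-2,dy=-5->C; (4,7):dx=-1,dy=+1->D; (5,6):dx=+1,dy=-9->D; (5,7):dx=+2,dy=-3->D
  (6,7):dx=+1,dy=+6->C
Step 2: C = 4, D = 17, total pairs = 21.
Step 3: tau = (C - D)/(n(n-1)/2) = (4 - 17)/21 = -0.619048.
Step 4: Exact two-sided p-value (enumerate n! = 5040 permutations of y under H0): p = 0.069048.
Step 5: alpha = 0.1. reject H0.

tau_b = -0.6190 (C=4, D=17), p = 0.069048, reject H0.


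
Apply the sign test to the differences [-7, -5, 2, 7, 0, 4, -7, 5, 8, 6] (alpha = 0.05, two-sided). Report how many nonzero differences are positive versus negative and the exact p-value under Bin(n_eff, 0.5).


Step 1: Discard zero differences. Original n = 10; n_eff = number of nonzero differences = 9.
Nonzero differences (with sign): -7, -5, +2, +7, +4, -7, +5, +8, +6
Step 2: Count signs: positive = 6, negative = 3.
Step 3: Under H0: P(positive) = 0.5, so the number of positives S ~ Bin(9, 0.5).
Step 4: Two-sided exact p-value = sum of Bin(9,0.5) probabilities at or below the observed probability = 0.507812.
Step 5: alpha = 0.05. fail to reject H0.

n_eff = 9, pos = 6, neg = 3, p = 0.507812, fail to reject H0.


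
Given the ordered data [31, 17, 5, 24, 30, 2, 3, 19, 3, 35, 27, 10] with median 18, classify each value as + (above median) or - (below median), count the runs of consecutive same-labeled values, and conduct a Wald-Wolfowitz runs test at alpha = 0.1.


Step 1: Compute median = 18; label A = above, B = below.
Labels in order: ABBAABBABAAB  (n_A = 6, n_B = 6)
Step 2: Count runs R = 8.
Step 3: Under H0 (random ordering), E[R] = 2*n_A*n_B/(n_A+n_B) + 1 = 2*6*6/12 + 1 = 7.0000.
        Var[R] = 2*n_A*n_B*(2*n_A*n_B - n_A - n_B) / ((n_A+n_B)^2 * (n_A+n_B-1)) = 4320/1584 = 2.7273.
        SD[R] = 1.6514.
Step 4: Continuity-corrected z = (R - 0.5 - E[R]) / SD[R] = (8 - 0.5 - 7.0000) / 1.6514 = 0.3028.
Step 5: Two-sided p-value via normal approximation = 2*(1 - Phi(|z|)) = 0.762069.
Step 6: alpha = 0.1. fail to reject H0.

R = 8, z = 0.3028, p = 0.762069, fail to reject H0.


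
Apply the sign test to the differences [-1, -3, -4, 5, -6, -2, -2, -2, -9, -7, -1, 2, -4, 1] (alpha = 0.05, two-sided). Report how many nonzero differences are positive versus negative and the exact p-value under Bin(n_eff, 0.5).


Step 1: Discard zero differences. Original n = 14; n_eff = number of nonzero differences = 14.
Nonzero differences (with sign): -1, -3, -4, +5, -6, -2, -2, -2, -9, -7, -1, +2, -4, +1
Step 2: Count signs: positive = 3, negative = 11.
Step 3: Under H0: P(positive) = 0.5, so the number of positives S ~ Bin(14, 0.5).
Step 4: Two-sided exact p-value = sum of Bin(14,0.5) probabilities at or below the observed probability = 0.057373.
Step 5: alpha = 0.05. fail to reject H0.

n_eff = 14, pos = 3, neg = 11, p = 0.057373, fail to reject H0.


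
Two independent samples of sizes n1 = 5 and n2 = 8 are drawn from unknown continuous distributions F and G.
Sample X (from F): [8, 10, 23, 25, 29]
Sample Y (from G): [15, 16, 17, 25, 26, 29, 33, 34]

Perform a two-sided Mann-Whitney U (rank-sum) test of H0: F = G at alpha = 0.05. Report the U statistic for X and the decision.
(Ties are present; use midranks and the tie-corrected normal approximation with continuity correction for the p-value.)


Step 1: Combine and sort all 13 observations; assign midranks.
sorted (value, group): (8,X), (10,X), (15,Y), (16,Y), (17,Y), (23,X), (25,X), (25,Y), (26,Y), (29,X), (29,Y), (33,Y), (34,Y)
ranks: 8->1, 10->2, 15->3, 16->4, 17->5, 23->6, 25->7.5, 25->7.5, 26->9, 29->10.5, 29->10.5, 33->12, 34->13
Step 2: Rank sum for X: R1 = 1 + 2 + 6 + 7.5 + 10.5 = 27.
Step 3: U_X = R1 - n1(n1+1)/2 = 27 - 5*6/2 = 27 - 15 = 12.
       U_Y = n1*n2 - U_X = 40 - 12 = 28.
Step 4: Ties are present, so use the tie-corrected normal approximation (with continuity correction) for the p-value.
Step 5: p-value = 0.270933; compare to alpha = 0.05. fail to reject H0.

U_X = 12, p = 0.270933, fail to reject H0 at alpha = 0.05.


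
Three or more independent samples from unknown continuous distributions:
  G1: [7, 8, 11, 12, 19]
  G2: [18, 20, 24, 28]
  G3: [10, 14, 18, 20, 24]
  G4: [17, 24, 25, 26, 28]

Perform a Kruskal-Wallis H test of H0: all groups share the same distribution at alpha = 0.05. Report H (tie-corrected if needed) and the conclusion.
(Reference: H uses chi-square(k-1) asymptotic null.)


Step 1: Combine all N = 19 observations and assign midranks.
sorted (value, group, rank): (7,G1,1), (8,G1,2), (10,G3,3), (11,G1,4), (12,G1,5), (14,G3,6), (17,G4,7), (18,G2,8.5), (18,G3,8.5), (19,G1,10), (20,G2,11.5), (20,G3,11.5), (24,G2,14), (24,G3,14), (24,G4,14), (25,G4,16), (26,G4,17), (28,G2,18.5), (28,G4,18.5)
Step 2: Sum ranks within each group.
R_1 = 22 (n_1 = 5)
R_2 = 52.5 (n_2 = 4)
R_3 = 43 (n_3 = 5)
R_4 = 72.5 (n_4 = 5)
Step 3: H = 12/(N(N+1)) * sum(R_i^2/n_i) - 3(N+1)
     = 12/(19*20) * (22^2/5 + 52.5^2/4 + 43^2/5 + 72.5^2/5) - 3*20
     = 0.031579 * 2206.91 - 60
     = 9.691974.
Step 4: Ties present; correction factor C = 1 - 42/(19^3 - 19) = 0.993860. Corrected H = 9.691974 / 0.993860 = 9.751853.
Step 5: Under H0, H ~ chi^2(3); p-value = 0.020798.
Step 6: alpha = 0.05. reject H0.

H = 9.7519, df = 3, p = 0.020798, reject H0.


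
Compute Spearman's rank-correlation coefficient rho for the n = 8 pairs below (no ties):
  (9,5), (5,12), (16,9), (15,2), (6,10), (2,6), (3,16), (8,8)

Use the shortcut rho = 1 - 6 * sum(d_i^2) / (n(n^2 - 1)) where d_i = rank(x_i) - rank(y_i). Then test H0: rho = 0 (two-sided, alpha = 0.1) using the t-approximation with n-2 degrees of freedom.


Step 1: Rank x and y separately (midranks; no ties here).
rank(x): 9->6, 5->3, 16->8, 15->7, 6->4, 2->1, 3->2, 8->5
rank(y): 5->2, 12->7, 9->5, 2->1, 10->6, 6->3, 16->8, 8->4
Step 2: d_i = R_x(i) - R_y(i); compute d_i^2.
  (6-2)^2=16, (3-7)^2=16, (8-5)^2=9, (7-1)^2=36, (4-6)^2=4, (1-3)^2=4, (2-8)^2=36, (5-4)^2=1
sum(d^2) = 122.
Step 3: rho = 1 - 6*122 / (8*(8^2 - 1)) = 1 - 732/504 = -0.452381.
Step 4: Under H0, t = rho * sqrt((n-2)/(1-rho^2)) = -1.2425 ~ t(6).
Step 5: Two-sided p-value from the t-distribution with 6 df = 0.260405.
Step 6: alpha = 0.1. fail to reject H0.

rho = -0.4524, p = 0.260405, fail to reject H0 at alpha = 0.1.


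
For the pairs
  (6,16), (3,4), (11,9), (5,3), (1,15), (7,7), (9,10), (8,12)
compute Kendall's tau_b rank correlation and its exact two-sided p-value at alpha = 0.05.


Step 1: Enumerate the 28 unordered pairs (i,j) with i<j and classify each by sign(x_j-x_i) * sign(y_j-y_i).
  (1,2):dx=-3,dy=-12->C; (1,3):dx=+5,dy=-7->D; (1,4):dx=-1,dy=-13->C; (1,5):dx=-5,dy=-1->C
  (1,6):dx=+1,dy=-9->D; (1,7):dx=+3,dy=-6->D; (1,8):dx=+2,dy=-4->D; (2,3):dx=+8,dy=+5->C
  (2,4):dx=+2,dy=-1->D; (2,5):dx=-2,dy=+11->D; (2,6):dx=+4,dy=+3->C; (2,7):dx=+6,dy=+6->C
  (2,8):dx=+5,dy=+8->C; (3,4):dx=-6,dy=-6->C; (3,5):dx=-10,dy=+6->D; (3,6):dx=-4,dy=-2->C
  (3,7):dx=-2,dy=+1->D; (3,8):dx=-3,dy=+3->D; (4,5):dx=-4,dy=+12->D; (4,6):dx=+2,dy=+4->C
  (4,7):dx=+4,dy=+7->C; (4,8):dx=+3,dy=+9->C; (5,6):dx=+6,dy=-8->D; (5,7):dx=+8,dy=-5->D
  (5,8):dx=+7,dy=-3->D; (6,7):dx=+2,dy=+3->C; (6,8):dx=+1,dy=+5->C; (7,8):dx=-1,dy=+2->D
Step 2: C = 14, D = 14, total pairs = 28.
Step 3: tau = (C - D)/(n(n-1)/2) = (14 - 14)/28 = 0.000000.
Step 4: Exact two-sided p-value (enumerate n! = 40320 permutations of y under H0): p = 1.000000.
Step 5: alpha = 0.05. fail to reject H0.

tau_b = 0.0000 (C=14, D=14), p = 1.000000, fail to reject H0.


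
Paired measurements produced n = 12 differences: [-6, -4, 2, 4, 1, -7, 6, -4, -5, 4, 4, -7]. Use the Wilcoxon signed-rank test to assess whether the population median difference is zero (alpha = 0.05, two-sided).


Step 1: Drop any zero differences (none here) and take |d_i|.
|d| = [6, 4, 2, 4, 1, 7, 6, 4, 5, 4, 4, 7]
Step 2: Midrank |d_i| (ties get averaged ranks).
ranks: |6|->9.5, |4|->5, |2|->2, |4|->5, |1|->1, |7|->11.5, |6|->9.5, |4|->5, |5|->8, |4|->5, |4|->5, |7|->11.5
Step 3: Attach original signs; sum ranks with positive sign and with negative sign.
W+ = 2 + 5 + 1 + 9.5 + 5 + 5 = 27.5
W- = 9.5 + 5 + 11.5 + 5 + 8 + 11.5 = 50.5
(Check: W+ + W- = 78 should equal n(n+1)/2 = 78.)
Step 4: Test statistic W = min(W+, W-) = 27.5.
Step 5: Ties in |d|, so use the tie-corrected normal approximation.
        E[W] = n(n+1)/4 = 12*13/4 = 39.
        Tie groups: |d|=4 (t=5), |d|=6 (t=2), |d|=7 (t=2); sum(t^3 - t) = 132.
        Var[W] = n(n+1)(2n+1)/24 - sum(t^3-t)/48 = 3900/24 - 132/48 = 159.75.
        z = (W - E[W]) / sqrt(Var[W]) = (27.5 - 39) / 12.6392 = -0.9099.
        Two-sided p = 2*Phi(z) = 0.362893.
Step 6: alpha = 0.05. fail to reject H0.

W+ = 27.5, W- = 50.5, W = min = 27.5, p = 0.362893, fail to reject H0.


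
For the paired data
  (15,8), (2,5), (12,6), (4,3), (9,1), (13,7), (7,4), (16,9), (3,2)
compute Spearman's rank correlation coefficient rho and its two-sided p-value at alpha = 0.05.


Step 1: Rank x and y separately (midranks; no ties here).
rank(x): 15->8, 2->1, 12->6, 4->3, 9->5, 13->7, 7->4, 16->9, 3->2
rank(y): 8->8, 5->5, 6->6, 3->3, 1->1, 7->7, 4->4, 9->9, 2->2
Step 2: d_i = R_x(i) - R_y(i); compute d_i^2.
  (8-8)^2=0, (1-5)^2=16, (6-6)^2=0, (3-3)^2=0, (5-1)^2=16, (7-7)^2=0, (4-4)^2=0, (9-9)^2=0, (2-2)^2=0
sum(d^2) = 32.
Step 3: rho = 1 - 6*32 / (9*(9^2 - 1)) = 1 - 192/720 = 0.733333.
Step 4: Under H0, t = rho * sqrt((n-2)/(1-rho^2)) = 2.8538 ~ t(7).
Step 5: Two-sided p-value from the t-distribution with 7 df = 0.024554.
Step 6: alpha = 0.05. reject H0.

rho = 0.7333, p = 0.024554, reject H0 at alpha = 0.05.


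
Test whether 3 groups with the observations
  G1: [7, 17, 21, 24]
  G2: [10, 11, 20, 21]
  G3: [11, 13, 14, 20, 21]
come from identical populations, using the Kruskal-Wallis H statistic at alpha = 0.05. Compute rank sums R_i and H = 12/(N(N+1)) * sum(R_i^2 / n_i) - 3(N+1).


Step 1: Combine all N = 13 observations and assign midranks.
sorted (value, group, rank): (7,G1,1), (10,G2,2), (11,G2,3.5), (11,G3,3.5), (13,G3,5), (14,G3,6), (17,G1,7), (20,G2,8.5), (20,G3,8.5), (21,G1,11), (21,G2,11), (21,G3,11), (24,G1,13)
Step 2: Sum ranks within each group.
R_1 = 32 (n_1 = 4)
R_2 = 25 (n_2 = 4)
R_3 = 34 (n_3 = 5)
Step 3: H = 12/(N(N+1)) * sum(R_i^2/n_i) - 3(N+1)
     = 12/(13*14) * (32^2/4 + 25^2/4 + 34^2/5) - 3*14
     = 0.065934 * 643.45 - 42
     = 0.425275.
Step 4: Ties present; correction factor C = 1 - 36/(13^3 - 13) = 0.983516. Corrected H = 0.425275 / 0.983516 = 0.432402.
Step 5: Under H0, H ~ chi^2(2); p-value = 0.805573.
Step 6: alpha = 0.05. fail to reject H0.

H = 0.4324, df = 2, p = 0.805573, fail to reject H0.


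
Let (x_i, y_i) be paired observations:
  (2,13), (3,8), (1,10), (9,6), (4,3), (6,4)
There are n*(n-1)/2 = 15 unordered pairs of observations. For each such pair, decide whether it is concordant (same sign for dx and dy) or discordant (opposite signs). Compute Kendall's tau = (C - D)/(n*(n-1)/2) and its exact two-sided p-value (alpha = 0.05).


Step 1: Enumerate the 15 unordered pairs (i,j) with i<j and classify each by sign(x_j-x_i) * sign(y_j-y_i).
  (1,2):dx=+1,dy=-5->D; (1,3):dx=-1,dy=-3->C; (1,4):dx=+7,dy=-7->D; (1,5):dx=+2,dy=-10->D
  (1,6):dx=+4,dy=-9->D; (2,3):dx=-2,dy=+2->D; (2,4):dx=+6,dy=-2->D; (2,5):dx=+1,dy=-5->D
  (2,6):dx=+3,dy=-4->D; (3,4):dx=+8,dy=-4->D; (3,5):dx=+3,dy=-7->D; (3,6):dx=+5,dy=-6->D
  (4,5):dx=-5,dy=-3->C; (4,6):dx=-3,dy=-2->C; (5,6):dx=+2,dy=+1->C
Step 2: C = 4, D = 11, total pairs = 15.
Step 3: tau = (C - D)/(n(n-1)/2) = (4 - 11)/15 = -0.466667.
Step 4: Exact two-sided p-value (enumerate n! = 720 permutations of y under H0): p = 0.272222.
Step 5: alpha = 0.05. fail to reject H0.

tau_b = -0.4667 (C=4, D=11), p = 0.272222, fail to reject H0.


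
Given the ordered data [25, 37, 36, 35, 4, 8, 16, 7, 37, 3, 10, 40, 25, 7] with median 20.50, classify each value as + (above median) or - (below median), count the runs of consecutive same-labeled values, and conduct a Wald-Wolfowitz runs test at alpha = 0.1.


Step 1: Compute median = 20.50; label A = above, B = below.
Labels in order: AAAABBBBABBAAB  (n_A = 7, n_B = 7)
Step 2: Count runs R = 6.
Step 3: Under H0 (random ordering), E[R] = 2*n_A*n_B/(n_A+n_B) + 1 = 2*7*7/14 + 1 = 8.0000.
        Var[R] = 2*n_A*n_B*(2*n_A*n_B - n_A - n_B) / ((n_A+n_B)^2 * (n_A+n_B-1)) = 8232/2548 = 3.2308.
        SD[R] = 1.7974.
Step 4: Continuity-corrected z = (R + 0.5 - E[R]) / SD[R] = (6 + 0.5 - 8.0000) / 1.7974 = -0.8345.
Step 5: Two-sided p-value via normal approximation = 2*(1 - Phi(|z|)) = 0.403986.
Step 6: alpha = 0.1. fail to reject H0.

R = 6, z = -0.8345, p = 0.403986, fail to reject H0.


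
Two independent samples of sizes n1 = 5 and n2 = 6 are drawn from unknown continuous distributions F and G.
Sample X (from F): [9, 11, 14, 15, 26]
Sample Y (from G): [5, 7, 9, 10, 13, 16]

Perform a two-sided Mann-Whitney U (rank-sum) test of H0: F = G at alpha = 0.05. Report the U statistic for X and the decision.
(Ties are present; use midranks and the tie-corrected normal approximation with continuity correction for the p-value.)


Step 1: Combine and sort all 11 observations; assign midranks.
sorted (value, group): (5,Y), (7,Y), (9,X), (9,Y), (10,Y), (11,X), (13,Y), (14,X), (15,X), (16,Y), (26,X)
ranks: 5->1, 7->2, 9->3.5, 9->3.5, 10->5, 11->6, 13->7, 14->8, 15->9, 16->10, 26->11
Step 2: Rank sum for X: R1 = 3.5 + 6 + 8 + 9 + 11 = 37.5.
Step 3: U_X = R1 - n1(n1+1)/2 = 37.5 - 5*6/2 = 37.5 - 15 = 22.5.
       U_Y = n1*n2 - U_X = 30 - 22.5 = 7.5.
Step 4: Ties are present, so use the tie-corrected normal approximation (with continuity correction) for the p-value.
Step 5: p-value = 0.200217; compare to alpha = 0.05. fail to reject H0.

U_X = 22.5, p = 0.200217, fail to reject H0 at alpha = 0.05.


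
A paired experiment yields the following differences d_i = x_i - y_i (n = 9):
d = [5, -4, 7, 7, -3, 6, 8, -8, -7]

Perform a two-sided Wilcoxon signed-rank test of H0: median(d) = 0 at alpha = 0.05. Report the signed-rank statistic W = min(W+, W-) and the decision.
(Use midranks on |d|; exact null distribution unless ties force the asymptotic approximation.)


Step 1: Drop any zero differences (none here) and take |d_i|.
|d| = [5, 4, 7, 7, 3, 6, 8, 8, 7]
Step 2: Midrank |d_i| (ties get averaged ranks).
ranks: |5|->3, |4|->2, |7|->6, |7|->6, |3|->1, |6|->4, |8|->8.5, |8|->8.5, |7|->6
Step 3: Attach original signs; sum ranks with positive sign and with negative sign.
W+ = 3 + 6 + 6 + 4 + 8.5 = 27.5
W- = 2 + 1 + 8.5 + 6 = 17.5
(Check: W+ + W- = 45 should equal n(n+1)/2 = 45.)
Step 4: Test statistic W = min(W+, W-) = 17.5.
Step 5: Ties in |d|, so use the tie-corrected normal approximation.
        E[W] = n(n+1)/4 = 9*10/4 = 22.5.
        Tie groups: |d|=7 (t=3), |d|=8 (t=2); sum(t^3 - t) = 30.
        Var[W] = n(n+1)(2n+1)/24 - sum(t^3-t)/48 = 1710/24 - 30/48 = 70.625.
        z = (W - E[W]) / sqrt(Var[W]) = (17.5 - 22.5) / 8.4039 = -0.5950.
        Two-sided p = 2*Phi(z) = 0.551867.
Step 6: alpha = 0.05. fail to reject H0.

W+ = 27.5, W- = 17.5, W = min = 17.5, p = 0.551867, fail to reject H0.


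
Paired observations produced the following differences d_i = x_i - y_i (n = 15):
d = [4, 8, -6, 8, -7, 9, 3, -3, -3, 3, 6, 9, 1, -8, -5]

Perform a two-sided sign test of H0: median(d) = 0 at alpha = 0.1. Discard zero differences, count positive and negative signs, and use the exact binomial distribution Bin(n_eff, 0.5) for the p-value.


Step 1: Discard zero differences. Original n = 15; n_eff = number of nonzero differences = 15.
Nonzero differences (with sign): +4, +8, -6, +8, -7, +9, +3, -3, -3, +3, +6, +9, +1, -8, -5
Step 2: Count signs: positive = 9, negative = 6.
Step 3: Under H0: P(positive) = 0.5, so the number of positives S ~ Bin(15, 0.5).
Step 4: Two-sided exact p-value = sum of Bin(15,0.5) probabilities at or below the observed probability = 0.607239.
Step 5: alpha = 0.1. fail to reject H0.

n_eff = 15, pos = 9, neg = 6, p = 0.607239, fail to reject H0.


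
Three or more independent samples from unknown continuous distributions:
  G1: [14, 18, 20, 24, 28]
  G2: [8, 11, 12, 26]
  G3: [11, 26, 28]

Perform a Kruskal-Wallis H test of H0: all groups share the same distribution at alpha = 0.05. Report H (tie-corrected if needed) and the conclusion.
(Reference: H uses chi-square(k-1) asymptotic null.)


Step 1: Combine all N = 12 observations and assign midranks.
sorted (value, group, rank): (8,G2,1), (11,G2,2.5), (11,G3,2.5), (12,G2,4), (14,G1,5), (18,G1,6), (20,G1,7), (24,G1,8), (26,G2,9.5), (26,G3,9.5), (28,G1,11.5), (28,G3,11.5)
Step 2: Sum ranks within each group.
R_1 = 37.5 (n_1 = 5)
R_2 = 17 (n_2 = 4)
R_3 = 23.5 (n_3 = 3)
Step 3: H = 12/(N(N+1)) * sum(R_i^2/n_i) - 3(N+1)
     = 12/(12*13) * (37.5^2/5 + 17^2/4 + 23.5^2/3) - 3*13
     = 0.076923 * 537.583 - 39
     = 2.352564.
Step 4: Ties present; correction factor C = 1 - 18/(12^3 - 12) = 0.989510. Corrected H = 2.352564 / 0.989510 = 2.377503.
Step 5: Under H0, H ~ chi^2(2); p-value = 0.304601.
Step 6: alpha = 0.05. fail to reject H0.

H = 2.3775, df = 2, p = 0.304601, fail to reject H0.


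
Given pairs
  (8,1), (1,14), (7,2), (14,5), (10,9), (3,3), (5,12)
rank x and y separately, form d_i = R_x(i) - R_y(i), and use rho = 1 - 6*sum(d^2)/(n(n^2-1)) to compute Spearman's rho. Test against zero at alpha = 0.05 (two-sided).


Step 1: Rank x and y separately (midranks; no ties here).
rank(x): 8->5, 1->1, 7->4, 14->7, 10->6, 3->2, 5->3
rank(y): 1->1, 14->7, 2->2, 5->4, 9->5, 3->3, 12->6
Step 2: d_i = R_x(i) - R_y(i); compute d_i^2.
  (5-1)^2=16, (1-7)^2=36, (4-2)^2=4, (7-4)^2=9, (6-5)^2=1, (2-3)^2=1, (3-6)^2=9
sum(d^2) = 76.
Step 3: rho = 1 - 6*76 / (7*(7^2 - 1)) = 1 - 456/336 = -0.357143.
Step 4: Under H0, t = rho * sqrt((n-2)/(1-rho^2)) = -0.8550 ~ t(5).
Step 5: Two-sided p-value from the t-distribution with 5 df = 0.431611.
Step 6: alpha = 0.05. fail to reject H0.

rho = -0.3571, p = 0.431611, fail to reject H0 at alpha = 0.05.


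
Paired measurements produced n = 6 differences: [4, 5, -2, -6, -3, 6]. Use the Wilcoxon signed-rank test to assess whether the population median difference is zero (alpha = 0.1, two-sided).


Step 1: Drop any zero differences (none here) and take |d_i|.
|d| = [4, 5, 2, 6, 3, 6]
Step 2: Midrank |d_i| (ties get averaged ranks).
ranks: |4|->3, |5|->4, |2|->1, |6|->5.5, |3|->2, |6|->5.5
Step 3: Attach original signs; sum ranks with positive sign and with negative sign.
W+ = 3 + 4 + 5.5 = 12.5
W- = 1 + 5.5 + 2 = 8.5
(Check: W+ + W- = 21 should equal n(n+1)/2 = 21.)
Step 4: Test statistic W = min(W+, W-) = 8.5.
Step 5: Ties in |d|, so use the tie-corrected normal approximation.
        E[W] = n(n+1)/4 = 6*7/4 = 10.5.
        Tie groups: |d|=6 (t=2); sum(t^3 - t) = 6.
        Var[W] = n(n+1)(2n+1)/24 - sum(t^3-t)/48 = 546/24 - 6/48 = 22.625.
        z = (W - E[W]) / sqrt(Var[W]) = (8.5 - 10.5) / 4.7566 = -0.4205.
        Two-sided p = 2*Phi(z) = 0.674142.
Step 6: alpha = 0.1. fail to reject H0.

W+ = 12.5, W- = 8.5, W = min = 8.5, p = 0.674142, fail to reject H0.


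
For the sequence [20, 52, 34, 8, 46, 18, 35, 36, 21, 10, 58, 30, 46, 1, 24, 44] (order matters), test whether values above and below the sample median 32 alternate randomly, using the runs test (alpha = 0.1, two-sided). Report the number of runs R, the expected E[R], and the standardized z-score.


Step 1: Compute median = 32; label A = above, B = below.
Labels in order: BAABABAABBABABBA  (n_A = 8, n_B = 8)
Step 2: Count runs R = 12.
Step 3: Under H0 (random ordering), E[R] = 2*n_A*n_B/(n_A+n_B) + 1 = 2*8*8/16 + 1 = 9.0000.
        Var[R] = 2*n_A*n_B*(2*n_A*n_B - n_A - n_B) / ((n_A+n_B)^2 * (n_A+n_B-1)) = 14336/3840 = 3.7333.
        SD[R] = 1.9322.
Step 4: Continuity-corrected z = (R - 0.5 - E[R]) / SD[R] = (12 - 0.5 - 9.0000) / 1.9322 = 1.2939.
Step 5: Two-sided p-value via normal approximation = 2*(1 - Phi(|z|)) = 0.195709.
Step 6: alpha = 0.1. fail to reject H0.

R = 12, z = 1.2939, p = 0.195709, fail to reject H0.


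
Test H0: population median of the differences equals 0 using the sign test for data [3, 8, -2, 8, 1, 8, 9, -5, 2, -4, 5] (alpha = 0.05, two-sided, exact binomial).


Step 1: Discard zero differences. Original n = 11; n_eff = number of nonzero differences = 11.
Nonzero differences (with sign): +3, +8, -2, +8, +1, +8, +9, -5, +2, -4, +5
Step 2: Count signs: positive = 8, negative = 3.
Step 3: Under H0: P(positive) = 0.5, so the number of positives S ~ Bin(11, 0.5).
Step 4: Two-sided exact p-value = sum of Bin(11,0.5) probabilities at or below the observed probability = 0.226562.
Step 5: alpha = 0.05. fail to reject H0.

n_eff = 11, pos = 8, neg = 3, p = 0.226562, fail to reject H0.


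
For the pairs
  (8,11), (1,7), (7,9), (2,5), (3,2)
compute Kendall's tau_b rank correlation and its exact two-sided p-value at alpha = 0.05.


Step 1: Enumerate the 10 unordered pairs (i,j) with i<j and classify each by sign(x_j-x_i) * sign(y_j-y_i).
  (1,2):dx=-7,dy=-4->C; (1,3):dx=-1,dy=-2->C; (1,4):dx=-6,dy=-6->C; (1,5):dx=-5,dy=-9->C
  (2,3):dx=+6,dy=+2->C; (2,4):dx=+1,dy=-2->D; (2,5):dx=+2,dy=-5->D; (3,4):dx=-5,dy=-4->C
  (3,5):dx=-4,dy=-7->C; (4,5):dx=+1,dy=-3->D
Step 2: C = 7, D = 3, total pairs = 10.
Step 3: tau = (C - D)/(n(n-1)/2) = (7 - 3)/10 = 0.400000.
Step 4: Exact two-sided p-value (enumerate n! = 120 permutations of y under H0): p = 0.483333.
Step 5: alpha = 0.05. fail to reject H0.

tau_b = 0.4000 (C=7, D=3), p = 0.483333, fail to reject H0.


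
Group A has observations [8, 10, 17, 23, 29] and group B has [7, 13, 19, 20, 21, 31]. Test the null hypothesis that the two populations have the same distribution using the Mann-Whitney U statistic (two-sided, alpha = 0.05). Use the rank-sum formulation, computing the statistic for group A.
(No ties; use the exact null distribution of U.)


Step 1: Combine and sort all 11 observations; assign midranks.
sorted (value, group): (7,Y), (8,X), (10,X), (13,Y), (17,X), (19,Y), (20,Y), (21,Y), (23,X), (29,X), (31,Y)
ranks: 7->1, 8->2, 10->3, 13->4, 17->5, 19->6, 20->7, 21->8, 23->9, 29->10, 31->11
Step 2: Rank sum for X: R1 = 2 + 3 + 5 + 9 + 10 = 29.
Step 3: U_X = R1 - n1(n1+1)/2 = 29 - 5*6/2 = 29 - 15 = 14.
       U_Y = n1*n2 - U_X = 30 - 14 = 16.
Step 4: No ties, so the exact null distribution of U (based on enumerating the C(11,5) = 462 equally likely rank assignments) gives the two-sided p-value.
Step 5: p-value = 0.930736; compare to alpha = 0.05. fail to reject H0.

U_X = 14, p = 0.930736, fail to reject H0 at alpha = 0.05.


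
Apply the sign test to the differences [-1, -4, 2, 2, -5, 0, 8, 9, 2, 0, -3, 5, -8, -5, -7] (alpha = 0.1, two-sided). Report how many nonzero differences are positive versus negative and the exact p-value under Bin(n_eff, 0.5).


Step 1: Discard zero differences. Original n = 15; n_eff = number of nonzero differences = 13.
Nonzero differences (with sign): -1, -4, +2, +2, -5, +8, +9, +2, -3, +5, -8, -5, -7
Step 2: Count signs: positive = 6, negative = 7.
Step 3: Under H0: P(positive) = 0.5, so the number of positives S ~ Bin(13, 0.5).
Step 4: Two-sided exact p-value = sum of Bin(13,0.5) probabilities at or below the observed probability = 1.000000.
Step 5: alpha = 0.1. fail to reject H0.

n_eff = 13, pos = 6, neg = 7, p = 1.000000, fail to reject H0.


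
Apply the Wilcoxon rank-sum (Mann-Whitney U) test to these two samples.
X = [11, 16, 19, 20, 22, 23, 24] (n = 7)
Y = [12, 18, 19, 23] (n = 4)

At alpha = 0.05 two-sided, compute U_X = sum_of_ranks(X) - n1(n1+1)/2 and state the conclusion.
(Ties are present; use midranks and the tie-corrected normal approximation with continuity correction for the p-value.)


Step 1: Combine and sort all 11 observations; assign midranks.
sorted (value, group): (11,X), (12,Y), (16,X), (18,Y), (19,X), (19,Y), (20,X), (22,X), (23,X), (23,Y), (24,X)
ranks: 11->1, 12->2, 16->3, 18->4, 19->5.5, 19->5.5, 20->7, 22->8, 23->9.5, 23->9.5, 24->11
Step 2: Rank sum for X: R1 = 1 + 3 + 5.5 + 7 + 8 + 9.5 + 11 = 45.
Step 3: U_X = R1 - n1(n1+1)/2 = 45 - 7*8/2 = 45 - 28 = 17.
       U_Y = n1*n2 - U_X = 28 - 17 = 11.
Step 4: Ties are present, so use the tie-corrected normal approximation (with continuity correction) for the p-value.
Step 5: p-value = 0.635059; compare to alpha = 0.05. fail to reject H0.

U_X = 17, p = 0.635059, fail to reject H0 at alpha = 0.05.


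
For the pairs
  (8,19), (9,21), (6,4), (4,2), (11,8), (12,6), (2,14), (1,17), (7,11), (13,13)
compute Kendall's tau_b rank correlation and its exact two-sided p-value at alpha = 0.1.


Step 1: Enumerate the 45 unordered pairs (i,j) with i<j and classify each by sign(x_j-x_i) * sign(y_j-y_i).
  (1,2):dx=+1,dy=+2->C; (1,3):dx=-2,dy=-15->C; (1,4):dx=-4,dy=-17->C; (1,5):dx=+3,dy=-11->D
  (1,6):dx=+4,dy=-13->D; (1,7):dx=-6,dy=-5->C; (1,8):dx=-7,dy=-2->C; (1,9):dx=-1,dy=-8->C
  (1,10):dx=+5,dy=-6->D; (2,3):dx=-3,dy=-17->C; (2,4):dx=-5,dy=-19->C; (2,5):dx=+2,dy=-13->D
  (2,6):dx=+3,dy=-15->D; (2,7):dx=-7,dy=-7->C; (2,8):dx=-8,dy=-4->C; (2,9):dx=-2,dy=-10->C
  (2,10):dx=+4,dy=-8->D; (3,4):dx=-2,dy=-2->C; (3,5):dx=+5,dy=+4->C; (3,6):dx=+6,dy=+2->C
  (3,7):dx=-4,dy=+10->D; (3,8):dx=-5,dy=+13->D; (3,9):dx=+1,dy=+7->C; (3,10):dx=+7,dy=+9->C
  (4,5):dx=+7,dy=+6->C; (4,6):dx=+8,dy=+4->C; (4,7):dx=-2,dy=+12->D; (4,8):dx=-3,dy=+15->D
  (4,9):dx=+3,dy=+9->C; (4,10):dx=+9,dy=+11->C; (5,6):dx=+1,dy=-2->D; (5,7):dx=-9,dy=+6->D
  (5,8):dx=-10,dy=+9->D; (5,9):dx=-4,dy=+3->D; (5,10):dx=+2,dy=+5->C; (6,7):dx=-10,dy=+8->D
  (6,8):dx=-11,dy=+11->D; (6,9):dx=-5,dy=+5->D; (6,10):dx=+1,dy=+7->C; (7,8):dx=-1,dy=+3->D
  (7,9):dx=+5,dy=-3->D; (7,10):dx=+11,dy=-1->D; (8,9):dx=+6,dy=-6->D; (8,10):dx=+12,dy=-4->D
  (9,10):dx=+6,dy=+2->C
Step 2: C = 23, D = 22, total pairs = 45.
Step 3: tau = (C - D)/(n(n-1)/2) = (23 - 22)/45 = 0.022222.
Step 4: Exact two-sided p-value (enumerate n! = 3628800 permutations of y under H0): p = 1.000000.
Step 5: alpha = 0.1. fail to reject H0.

tau_b = 0.0222 (C=23, D=22), p = 1.000000, fail to reject H0.


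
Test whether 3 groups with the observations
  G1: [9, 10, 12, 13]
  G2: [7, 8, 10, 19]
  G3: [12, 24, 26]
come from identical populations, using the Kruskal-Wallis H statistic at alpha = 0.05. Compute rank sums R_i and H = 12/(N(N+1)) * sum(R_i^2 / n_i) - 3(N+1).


Step 1: Combine all N = 11 observations and assign midranks.
sorted (value, group, rank): (7,G2,1), (8,G2,2), (9,G1,3), (10,G1,4.5), (10,G2,4.5), (12,G1,6.5), (12,G3,6.5), (13,G1,8), (19,G2,9), (24,G3,10), (26,G3,11)
Step 2: Sum ranks within each group.
R_1 = 22 (n_1 = 4)
R_2 = 16.5 (n_2 = 4)
R_3 = 27.5 (n_3 = 3)
Step 3: H = 12/(N(N+1)) * sum(R_i^2/n_i) - 3(N+1)
     = 12/(11*12) * (22^2/4 + 16.5^2/4 + 27.5^2/3) - 3*12
     = 0.090909 * 441.146 - 36
     = 4.104167.
Step 4: Ties present; correction factor C = 1 - 12/(11^3 - 11) = 0.990909. Corrected H = 4.104167 / 0.990909 = 4.141820.
Step 5: Under H0, H ~ chi^2(2); p-value = 0.126071.
Step 6: alpha = 0.05. fail to reject H0.

H = 4.1418, df = 2, p = 0.126071, fail to reject H0.


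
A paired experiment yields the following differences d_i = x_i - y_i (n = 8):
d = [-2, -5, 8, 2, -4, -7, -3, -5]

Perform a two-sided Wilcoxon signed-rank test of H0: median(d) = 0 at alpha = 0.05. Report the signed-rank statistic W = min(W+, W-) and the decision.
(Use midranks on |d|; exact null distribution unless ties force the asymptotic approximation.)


Step 1: Drop any zero differences (none here) and take |d_i|.
|d| = [2, 5, 8, 2, 4, 7, 3, 5]
Step 2: Midrank |d_i| (ties get averaged ranks).
ranks: |2|->1.5, |5|->5.5, |8|->8, |2|->1.5, |4|->4, |7|->7, |3|->3, |5|->5.5
Step 3: Attach original signs; sum ranks with positive sign and with negative sign.
W+ = 8 + 1.5 = 9.5
W- = 1.5 + 5.5 + 4 + 7 + 3 + 5.5 = 26.5
(Check: W+ + W- = 36 should equal n(n+1)/2 = 36.)
Step 4: Test statistic W = min(W+, W-) = 9.5.
Step 5: Ties in |d|, so use the tie-corrected normal approximation.
        E[W] = n(n+1)/4 = 8*9/4 = 18.
        Tie groups: |d|=2 (t=2), |d|=5 (t=2); sum(t^3 - t) = 12.
        Var[W] = n(n+1)(2n+1)/24 - sum(t^3-t)/48 = 1224/24 - 12/48 = 50.75.
        z = (W - E[W]) / sqrt(Var[W]) = (9.5 - 18) / 7.1239 = -1.1932.
        Two-sided p = 2*Phi(z) = 0.232804.
Step 6: alpha = 0.05. fail to reject H0.

W+ = 9.5, W- = 26.5, W = min = 9.5, p = 0.232804, fail to reject H0.
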